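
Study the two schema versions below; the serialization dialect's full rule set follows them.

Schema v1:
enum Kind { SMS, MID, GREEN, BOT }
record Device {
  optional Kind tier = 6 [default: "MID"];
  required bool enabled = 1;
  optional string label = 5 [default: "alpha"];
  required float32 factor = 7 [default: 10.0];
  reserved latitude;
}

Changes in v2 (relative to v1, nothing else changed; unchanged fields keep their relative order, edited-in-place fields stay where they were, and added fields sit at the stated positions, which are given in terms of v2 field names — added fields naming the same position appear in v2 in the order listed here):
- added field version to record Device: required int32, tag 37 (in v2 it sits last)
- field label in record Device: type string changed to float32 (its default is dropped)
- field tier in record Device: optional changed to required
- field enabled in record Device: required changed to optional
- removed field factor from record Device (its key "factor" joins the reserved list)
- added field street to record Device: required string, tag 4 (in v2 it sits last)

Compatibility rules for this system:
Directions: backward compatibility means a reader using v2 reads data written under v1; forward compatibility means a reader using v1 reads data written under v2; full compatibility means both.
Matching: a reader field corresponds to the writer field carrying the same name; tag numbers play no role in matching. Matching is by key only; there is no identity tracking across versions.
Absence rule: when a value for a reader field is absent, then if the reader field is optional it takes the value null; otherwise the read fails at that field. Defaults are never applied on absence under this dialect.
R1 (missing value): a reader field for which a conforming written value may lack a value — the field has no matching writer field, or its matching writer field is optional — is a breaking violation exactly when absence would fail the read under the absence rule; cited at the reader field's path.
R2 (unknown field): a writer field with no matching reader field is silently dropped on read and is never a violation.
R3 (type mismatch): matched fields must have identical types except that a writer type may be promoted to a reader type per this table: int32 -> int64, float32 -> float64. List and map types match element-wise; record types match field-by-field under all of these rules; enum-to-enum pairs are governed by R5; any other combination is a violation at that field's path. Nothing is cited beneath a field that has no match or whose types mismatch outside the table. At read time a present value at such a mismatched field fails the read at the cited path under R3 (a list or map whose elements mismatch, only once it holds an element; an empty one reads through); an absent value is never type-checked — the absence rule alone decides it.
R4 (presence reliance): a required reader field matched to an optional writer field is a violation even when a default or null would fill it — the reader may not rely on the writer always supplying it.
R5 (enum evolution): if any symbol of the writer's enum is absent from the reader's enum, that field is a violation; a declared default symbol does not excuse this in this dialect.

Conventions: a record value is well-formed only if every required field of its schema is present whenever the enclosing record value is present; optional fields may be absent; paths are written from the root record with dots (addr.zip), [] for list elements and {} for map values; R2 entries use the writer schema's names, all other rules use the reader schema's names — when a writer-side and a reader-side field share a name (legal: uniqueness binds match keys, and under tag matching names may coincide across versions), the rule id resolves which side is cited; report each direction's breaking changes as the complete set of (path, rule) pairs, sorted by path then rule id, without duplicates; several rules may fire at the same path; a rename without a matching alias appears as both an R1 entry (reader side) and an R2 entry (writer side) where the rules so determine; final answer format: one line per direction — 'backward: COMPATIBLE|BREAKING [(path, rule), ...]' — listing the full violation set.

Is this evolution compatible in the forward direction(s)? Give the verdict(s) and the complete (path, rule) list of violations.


forward: BREAKING [(enabled, R1), (enabled, R4), (factor, R1), (label, R3)]

in Device below, arrows point writer -> reader
forward analysis of Device with v1 as reader and v2 as writer:
  tier: paired with writer tier (Kind -> Kind; writer required)
  enabled: paired with writer enabled (bool -> bool; writer optional)
  label: paired with writer label (float32 -> string; writer optional)
  factor has no writer counterpart
  writer version: unknown to reader
  writer street: unknown to reader
  breaking: (enabled, R1)
  breaking: (enabled, R4)
  breaking: (factor, R1)
  breaking: (label, R3)
  forward on Device therefore BREAKING (4)
checking off the Device differences that do not matter here:
  added field version to record Device: required int32, tag 37 (in v2 it sits last) -> affects backward compatibility only, which is not asked
  field tier in record Device: optional changed to required -> affects backward compatibility only, which is not asked
  added field street to record Device: required string, tag 4 (in v2 it sits last) -> affects backward compatibility only, which is not asked


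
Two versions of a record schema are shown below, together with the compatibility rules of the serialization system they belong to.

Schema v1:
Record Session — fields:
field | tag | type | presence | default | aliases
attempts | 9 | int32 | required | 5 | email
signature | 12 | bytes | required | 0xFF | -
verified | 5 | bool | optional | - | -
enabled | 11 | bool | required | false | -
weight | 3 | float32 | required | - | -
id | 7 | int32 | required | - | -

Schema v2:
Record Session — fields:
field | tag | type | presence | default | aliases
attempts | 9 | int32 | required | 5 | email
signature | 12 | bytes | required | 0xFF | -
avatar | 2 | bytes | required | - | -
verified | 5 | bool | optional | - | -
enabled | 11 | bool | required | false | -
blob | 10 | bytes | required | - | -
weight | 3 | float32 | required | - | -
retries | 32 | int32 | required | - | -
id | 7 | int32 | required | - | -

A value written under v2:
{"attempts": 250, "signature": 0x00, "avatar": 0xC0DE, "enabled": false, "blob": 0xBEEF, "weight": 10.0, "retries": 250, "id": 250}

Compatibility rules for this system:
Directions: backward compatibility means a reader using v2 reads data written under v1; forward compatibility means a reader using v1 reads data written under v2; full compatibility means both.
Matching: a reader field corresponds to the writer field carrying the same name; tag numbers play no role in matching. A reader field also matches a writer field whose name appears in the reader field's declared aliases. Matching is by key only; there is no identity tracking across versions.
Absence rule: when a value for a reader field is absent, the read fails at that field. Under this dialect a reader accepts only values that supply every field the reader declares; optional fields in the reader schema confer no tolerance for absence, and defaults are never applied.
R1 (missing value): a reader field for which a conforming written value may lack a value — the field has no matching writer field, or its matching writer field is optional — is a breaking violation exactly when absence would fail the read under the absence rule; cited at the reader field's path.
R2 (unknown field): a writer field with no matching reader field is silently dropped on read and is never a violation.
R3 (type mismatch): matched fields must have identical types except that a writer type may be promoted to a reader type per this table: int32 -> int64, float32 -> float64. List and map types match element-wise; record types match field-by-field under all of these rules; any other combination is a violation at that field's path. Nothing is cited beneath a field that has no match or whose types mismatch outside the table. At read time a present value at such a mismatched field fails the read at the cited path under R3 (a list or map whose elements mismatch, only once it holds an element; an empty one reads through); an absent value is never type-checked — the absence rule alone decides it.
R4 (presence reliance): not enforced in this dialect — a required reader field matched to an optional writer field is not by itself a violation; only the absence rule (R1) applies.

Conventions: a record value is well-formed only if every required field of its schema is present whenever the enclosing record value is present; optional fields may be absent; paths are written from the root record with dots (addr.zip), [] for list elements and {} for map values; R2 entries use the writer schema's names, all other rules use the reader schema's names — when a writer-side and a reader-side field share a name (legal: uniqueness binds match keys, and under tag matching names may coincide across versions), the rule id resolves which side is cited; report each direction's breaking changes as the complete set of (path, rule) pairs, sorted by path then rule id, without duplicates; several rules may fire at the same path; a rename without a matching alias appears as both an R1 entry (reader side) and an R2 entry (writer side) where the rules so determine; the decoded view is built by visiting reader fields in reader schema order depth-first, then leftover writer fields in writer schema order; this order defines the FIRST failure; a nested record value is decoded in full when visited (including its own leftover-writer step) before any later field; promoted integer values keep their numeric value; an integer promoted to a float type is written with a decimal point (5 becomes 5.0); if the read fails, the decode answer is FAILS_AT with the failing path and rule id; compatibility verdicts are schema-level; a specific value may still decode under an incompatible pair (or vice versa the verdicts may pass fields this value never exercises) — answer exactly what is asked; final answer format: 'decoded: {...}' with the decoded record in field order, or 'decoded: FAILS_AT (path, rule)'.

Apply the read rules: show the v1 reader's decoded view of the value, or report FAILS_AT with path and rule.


decoded: FAILS_AT (verified, R1)

each type pair in Session: writer, then reader
decode (reader v1):
  attempts := 250
  signature := 0x00
  read fails at verified under R1 (no fill)
  => FAILS_AT (verified, R1)
remaining Session differences; none change what is asked:
  added field retries to record Session: required int32, tag 32 (in v2 it sits immediately before id) -> affects the rule determinations only; this particular Session value decodes identically
  added field blob to record Session: required bytes, tag 10 (in v2 it sits immediately before weight) -> affects the rule determinations only; this particular Session value decodes identically
  added field avatar to record Session: required bytes, tag 2 (in v2 it sits immediately before verified) -> affects the rule determinations only; this particular Session value decodes identically


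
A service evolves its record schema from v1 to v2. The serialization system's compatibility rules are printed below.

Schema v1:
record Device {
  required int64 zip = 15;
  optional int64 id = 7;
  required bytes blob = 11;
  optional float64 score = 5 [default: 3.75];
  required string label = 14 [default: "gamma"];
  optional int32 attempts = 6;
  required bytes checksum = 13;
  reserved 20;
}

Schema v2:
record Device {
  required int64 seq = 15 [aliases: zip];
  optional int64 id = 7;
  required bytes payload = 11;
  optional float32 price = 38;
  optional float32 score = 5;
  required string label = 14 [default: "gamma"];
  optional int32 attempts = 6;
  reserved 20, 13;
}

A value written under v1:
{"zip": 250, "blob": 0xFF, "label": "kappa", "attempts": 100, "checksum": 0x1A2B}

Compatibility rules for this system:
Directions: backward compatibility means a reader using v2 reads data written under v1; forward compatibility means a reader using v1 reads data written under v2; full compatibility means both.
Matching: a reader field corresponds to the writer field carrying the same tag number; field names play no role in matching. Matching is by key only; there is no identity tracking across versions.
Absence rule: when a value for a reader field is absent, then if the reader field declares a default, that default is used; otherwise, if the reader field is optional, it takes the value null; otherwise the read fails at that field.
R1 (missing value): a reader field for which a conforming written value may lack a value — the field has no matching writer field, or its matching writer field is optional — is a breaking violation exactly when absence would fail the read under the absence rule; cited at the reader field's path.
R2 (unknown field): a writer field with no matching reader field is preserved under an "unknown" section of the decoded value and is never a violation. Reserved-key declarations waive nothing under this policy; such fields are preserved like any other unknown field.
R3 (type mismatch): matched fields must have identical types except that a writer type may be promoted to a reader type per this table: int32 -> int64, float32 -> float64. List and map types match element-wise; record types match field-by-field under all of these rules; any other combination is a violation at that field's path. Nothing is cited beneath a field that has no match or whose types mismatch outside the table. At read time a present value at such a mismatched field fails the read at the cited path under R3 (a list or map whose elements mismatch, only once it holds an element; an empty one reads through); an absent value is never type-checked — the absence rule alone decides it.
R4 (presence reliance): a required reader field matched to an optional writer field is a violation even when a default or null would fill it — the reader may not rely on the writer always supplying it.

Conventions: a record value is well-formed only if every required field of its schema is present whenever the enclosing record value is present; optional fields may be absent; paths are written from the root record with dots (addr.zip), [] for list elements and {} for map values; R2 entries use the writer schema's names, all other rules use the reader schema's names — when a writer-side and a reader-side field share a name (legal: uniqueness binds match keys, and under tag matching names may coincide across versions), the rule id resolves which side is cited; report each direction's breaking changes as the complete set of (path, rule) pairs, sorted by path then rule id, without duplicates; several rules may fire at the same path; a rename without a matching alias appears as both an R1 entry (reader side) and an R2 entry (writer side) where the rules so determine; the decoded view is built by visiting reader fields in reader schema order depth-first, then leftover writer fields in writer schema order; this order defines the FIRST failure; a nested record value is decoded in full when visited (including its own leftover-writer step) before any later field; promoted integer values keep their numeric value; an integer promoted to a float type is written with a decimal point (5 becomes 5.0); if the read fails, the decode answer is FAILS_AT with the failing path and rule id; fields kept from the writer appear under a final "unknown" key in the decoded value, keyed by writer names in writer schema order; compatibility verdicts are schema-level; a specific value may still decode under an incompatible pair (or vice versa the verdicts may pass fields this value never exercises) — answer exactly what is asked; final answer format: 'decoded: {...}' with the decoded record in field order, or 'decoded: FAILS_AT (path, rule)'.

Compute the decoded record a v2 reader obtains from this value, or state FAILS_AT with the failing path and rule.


arrows below run writer -> reader for Device
decode (reader v2):
  seq := 250 (from writer zip)
  id := null (not supplied -> null)
  payload := 0xFF (from writer blob)
  price := null (not supplied -> null)
  score := null (not supplied -> null)
  label := "kappa"
  attempts := 100
  writer checksum: kept under "unknown"
  => decoded: {"seq": 250, "id": null, "payload": 0xFF, "price": null, "score": null, "label": "kappa", "attempts": 100, "unknown": {"checksum": 0x1A2B}}

decoded: {"seq": 250, "id": null, "payload": 0xFF, "price": null, "score": null, "label": "kappa", "attempts": 100, "unknown": {"checksum": 0x1A2B}}


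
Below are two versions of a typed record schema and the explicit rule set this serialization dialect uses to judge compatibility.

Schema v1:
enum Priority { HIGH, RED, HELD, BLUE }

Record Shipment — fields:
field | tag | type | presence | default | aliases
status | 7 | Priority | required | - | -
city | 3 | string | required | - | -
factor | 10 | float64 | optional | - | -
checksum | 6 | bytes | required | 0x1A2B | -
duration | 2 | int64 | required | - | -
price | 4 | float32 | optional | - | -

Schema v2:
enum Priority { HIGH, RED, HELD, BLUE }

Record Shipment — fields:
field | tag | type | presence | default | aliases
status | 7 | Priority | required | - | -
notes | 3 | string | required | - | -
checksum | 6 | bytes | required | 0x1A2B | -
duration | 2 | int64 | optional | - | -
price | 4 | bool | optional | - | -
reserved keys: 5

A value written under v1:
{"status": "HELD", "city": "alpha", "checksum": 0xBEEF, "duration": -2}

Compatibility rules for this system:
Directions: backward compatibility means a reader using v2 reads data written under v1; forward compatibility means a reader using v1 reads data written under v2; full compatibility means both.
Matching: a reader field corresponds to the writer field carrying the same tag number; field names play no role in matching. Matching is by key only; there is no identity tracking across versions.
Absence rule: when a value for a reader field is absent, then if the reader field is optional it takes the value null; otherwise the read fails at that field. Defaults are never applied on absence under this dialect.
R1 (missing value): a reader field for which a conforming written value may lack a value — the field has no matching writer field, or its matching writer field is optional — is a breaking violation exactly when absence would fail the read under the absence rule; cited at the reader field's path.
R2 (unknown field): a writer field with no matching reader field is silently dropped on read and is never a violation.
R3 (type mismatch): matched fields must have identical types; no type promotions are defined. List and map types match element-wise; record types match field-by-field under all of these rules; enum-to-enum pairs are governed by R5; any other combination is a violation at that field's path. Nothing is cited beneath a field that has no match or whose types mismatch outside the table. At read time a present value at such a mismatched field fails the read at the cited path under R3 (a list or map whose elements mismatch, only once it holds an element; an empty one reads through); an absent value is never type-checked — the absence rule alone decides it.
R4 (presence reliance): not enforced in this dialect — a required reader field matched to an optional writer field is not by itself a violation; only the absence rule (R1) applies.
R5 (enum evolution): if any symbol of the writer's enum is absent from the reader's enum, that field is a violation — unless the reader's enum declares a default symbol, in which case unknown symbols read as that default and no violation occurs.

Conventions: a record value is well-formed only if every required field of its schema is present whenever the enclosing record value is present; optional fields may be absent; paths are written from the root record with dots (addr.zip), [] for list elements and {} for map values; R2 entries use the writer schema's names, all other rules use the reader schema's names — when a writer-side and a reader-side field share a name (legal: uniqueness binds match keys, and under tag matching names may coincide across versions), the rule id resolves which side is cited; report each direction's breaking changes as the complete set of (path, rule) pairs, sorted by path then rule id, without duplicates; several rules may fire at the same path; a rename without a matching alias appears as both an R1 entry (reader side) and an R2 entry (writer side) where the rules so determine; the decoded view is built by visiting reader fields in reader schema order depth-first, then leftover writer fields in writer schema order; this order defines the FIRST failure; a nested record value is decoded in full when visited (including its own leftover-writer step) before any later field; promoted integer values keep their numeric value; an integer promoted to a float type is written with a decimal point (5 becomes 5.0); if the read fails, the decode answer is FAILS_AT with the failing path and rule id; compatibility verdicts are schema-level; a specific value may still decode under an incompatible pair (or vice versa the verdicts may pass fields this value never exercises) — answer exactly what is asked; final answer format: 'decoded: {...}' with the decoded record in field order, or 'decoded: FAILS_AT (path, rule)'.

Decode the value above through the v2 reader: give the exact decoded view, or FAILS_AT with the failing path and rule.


in Shipment below, arrows point writer -> reader
decoding the Shipment value with the v2 reader:
  status := "HELD"
  notes := "alpha" (from writer city)
  checksum := 0xBEEF
  duration := -2
  price := null (not supplied -> null)
  => decoded: {"status": "HELD", "notes": "alpha", "checksum": 0xBEEF, "duration": -2, "price": null}
the rest of the Shipment diff is inert for this question:
  field duration in record Shipment: required changed to optional -> shifts the Shipment verdicts, not this decode
  field price in record Shipment: type float32 changed to bool -> shifts the Shipment verdicts, not this decode

decoded: {"status": "HELD", "notes": "alpha", "checksum": 0xBEEF, "duration": -2, "price": null}


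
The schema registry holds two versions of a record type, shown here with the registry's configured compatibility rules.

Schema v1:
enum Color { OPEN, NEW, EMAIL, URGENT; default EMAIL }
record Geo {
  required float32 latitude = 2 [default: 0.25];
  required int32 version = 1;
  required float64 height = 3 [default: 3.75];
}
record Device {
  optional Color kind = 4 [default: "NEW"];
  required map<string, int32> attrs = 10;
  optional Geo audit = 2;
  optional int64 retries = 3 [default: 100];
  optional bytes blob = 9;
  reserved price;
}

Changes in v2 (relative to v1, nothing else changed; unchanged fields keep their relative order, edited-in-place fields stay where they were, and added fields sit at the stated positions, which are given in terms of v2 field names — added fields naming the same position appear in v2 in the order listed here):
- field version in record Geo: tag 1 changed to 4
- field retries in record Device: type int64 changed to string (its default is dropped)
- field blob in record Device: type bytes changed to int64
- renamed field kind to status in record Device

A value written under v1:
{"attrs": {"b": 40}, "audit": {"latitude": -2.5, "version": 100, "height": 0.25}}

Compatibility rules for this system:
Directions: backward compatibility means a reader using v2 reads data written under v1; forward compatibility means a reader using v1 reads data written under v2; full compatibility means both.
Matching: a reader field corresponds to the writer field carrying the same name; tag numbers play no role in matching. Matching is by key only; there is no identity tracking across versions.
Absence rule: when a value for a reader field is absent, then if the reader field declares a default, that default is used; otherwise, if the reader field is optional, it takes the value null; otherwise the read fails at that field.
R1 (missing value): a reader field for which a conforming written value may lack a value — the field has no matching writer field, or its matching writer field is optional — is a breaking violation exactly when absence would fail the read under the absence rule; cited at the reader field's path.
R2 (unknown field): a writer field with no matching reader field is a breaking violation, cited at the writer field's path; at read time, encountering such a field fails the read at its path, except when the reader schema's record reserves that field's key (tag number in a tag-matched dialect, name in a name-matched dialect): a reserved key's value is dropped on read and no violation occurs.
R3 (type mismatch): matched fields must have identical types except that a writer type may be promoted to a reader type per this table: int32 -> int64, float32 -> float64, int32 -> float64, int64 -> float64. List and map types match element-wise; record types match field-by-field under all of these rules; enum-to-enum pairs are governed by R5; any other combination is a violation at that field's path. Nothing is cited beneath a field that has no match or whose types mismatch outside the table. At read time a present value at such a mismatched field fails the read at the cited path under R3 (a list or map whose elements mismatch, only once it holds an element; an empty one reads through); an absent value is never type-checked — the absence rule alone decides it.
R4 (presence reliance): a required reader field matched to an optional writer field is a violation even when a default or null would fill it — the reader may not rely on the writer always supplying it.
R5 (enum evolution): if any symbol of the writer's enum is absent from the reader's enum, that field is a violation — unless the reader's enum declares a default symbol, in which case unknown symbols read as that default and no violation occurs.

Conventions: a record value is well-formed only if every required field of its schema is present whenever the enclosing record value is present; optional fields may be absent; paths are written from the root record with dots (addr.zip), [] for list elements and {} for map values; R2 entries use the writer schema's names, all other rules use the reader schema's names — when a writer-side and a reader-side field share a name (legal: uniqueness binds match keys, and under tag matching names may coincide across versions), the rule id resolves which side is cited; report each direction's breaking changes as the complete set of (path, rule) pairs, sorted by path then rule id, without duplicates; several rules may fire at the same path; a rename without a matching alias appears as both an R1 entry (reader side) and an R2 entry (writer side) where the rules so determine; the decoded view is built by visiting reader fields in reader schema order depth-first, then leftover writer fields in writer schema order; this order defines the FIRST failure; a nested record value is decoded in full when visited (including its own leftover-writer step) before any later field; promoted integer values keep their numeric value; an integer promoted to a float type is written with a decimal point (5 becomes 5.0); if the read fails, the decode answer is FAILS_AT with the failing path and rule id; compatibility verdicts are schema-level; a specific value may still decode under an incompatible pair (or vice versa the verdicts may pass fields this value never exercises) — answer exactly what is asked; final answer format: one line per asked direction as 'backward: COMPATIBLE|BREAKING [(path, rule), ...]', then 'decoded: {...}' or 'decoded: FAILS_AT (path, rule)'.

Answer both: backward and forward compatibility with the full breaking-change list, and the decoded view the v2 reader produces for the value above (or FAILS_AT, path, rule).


backward: BREAKING [(blob, R3), (kind, R2), (retries, R3)]; forward: BREAKING [(blob, R3), (retries, R3), (status, R2)]; decoded: {"status": "NEW", "attrs": {"b": 40}, "audit": {"latitude": -2.5, "version": 100, "height": 0.25}, "retries": null, "blob": null}

in Device below, arrows point writer -> reader
backward for Device (reader v2, writer v1):
  status: no writer match
  attrs: map<string, int32> -> map<string, int32>, writer required; from attrs
  audit: Geo -> Geo, writer optional; from audit
  retries: int64 -> string, writer optional; from retries
  blob: bytes -> int64, writer optional; from blob
  kind (writer side), unknown to reader
  audit.latitude: float32 -> float32, writer required; from audit.latitude
  audit.version: int32 -> int32, writer required; from audit.version
  audit.height: float64 -> float64, writer required; from audit.height
  R3 fires at blob
  R2 fires at kind
  R3 fires at retries
  backward on Device therefore BREAKING (3)
forward for Device (reader v1, writer v2):
  kind: no writer match
  attrs: map<string, int32> -> map<string, int32>, writer required; from attrs
  audit: Geo -> Geo, writer optional; from audit
  retries: string -> int64, writer optional; from retries
  blob: int64 -> bytes, writer optional; from blob
  status (writer side), unknown to reader
  audit.latitude: float32 -> float32, writer required; from audit.latitude
  audit.version: int32 -> int32, writer required; from audit.version
  audit.height: float64 -> float64, writer required; from audit.height
  R3 fires at blob
  R3 fires at retries
  R2 fires at status
  forward on Device therefore BREAKING (3)
decoding the Device value with the v2 reader:
  status := "NEW" (no value, default fills)
  attrs := {"b": 40}
  audit.latitude := -2.5
  audit.version := 100
  audit.height := 0.25
  retries := null (not supplied -> null)
  blob := null (not supplied -> null)
  => decoded: {"status": "NEW", "attrs": {"b": 40}, "audit": {"latitude": -2.5, "version": 100, "height": 0.25}, "retries": null, "blob": null}


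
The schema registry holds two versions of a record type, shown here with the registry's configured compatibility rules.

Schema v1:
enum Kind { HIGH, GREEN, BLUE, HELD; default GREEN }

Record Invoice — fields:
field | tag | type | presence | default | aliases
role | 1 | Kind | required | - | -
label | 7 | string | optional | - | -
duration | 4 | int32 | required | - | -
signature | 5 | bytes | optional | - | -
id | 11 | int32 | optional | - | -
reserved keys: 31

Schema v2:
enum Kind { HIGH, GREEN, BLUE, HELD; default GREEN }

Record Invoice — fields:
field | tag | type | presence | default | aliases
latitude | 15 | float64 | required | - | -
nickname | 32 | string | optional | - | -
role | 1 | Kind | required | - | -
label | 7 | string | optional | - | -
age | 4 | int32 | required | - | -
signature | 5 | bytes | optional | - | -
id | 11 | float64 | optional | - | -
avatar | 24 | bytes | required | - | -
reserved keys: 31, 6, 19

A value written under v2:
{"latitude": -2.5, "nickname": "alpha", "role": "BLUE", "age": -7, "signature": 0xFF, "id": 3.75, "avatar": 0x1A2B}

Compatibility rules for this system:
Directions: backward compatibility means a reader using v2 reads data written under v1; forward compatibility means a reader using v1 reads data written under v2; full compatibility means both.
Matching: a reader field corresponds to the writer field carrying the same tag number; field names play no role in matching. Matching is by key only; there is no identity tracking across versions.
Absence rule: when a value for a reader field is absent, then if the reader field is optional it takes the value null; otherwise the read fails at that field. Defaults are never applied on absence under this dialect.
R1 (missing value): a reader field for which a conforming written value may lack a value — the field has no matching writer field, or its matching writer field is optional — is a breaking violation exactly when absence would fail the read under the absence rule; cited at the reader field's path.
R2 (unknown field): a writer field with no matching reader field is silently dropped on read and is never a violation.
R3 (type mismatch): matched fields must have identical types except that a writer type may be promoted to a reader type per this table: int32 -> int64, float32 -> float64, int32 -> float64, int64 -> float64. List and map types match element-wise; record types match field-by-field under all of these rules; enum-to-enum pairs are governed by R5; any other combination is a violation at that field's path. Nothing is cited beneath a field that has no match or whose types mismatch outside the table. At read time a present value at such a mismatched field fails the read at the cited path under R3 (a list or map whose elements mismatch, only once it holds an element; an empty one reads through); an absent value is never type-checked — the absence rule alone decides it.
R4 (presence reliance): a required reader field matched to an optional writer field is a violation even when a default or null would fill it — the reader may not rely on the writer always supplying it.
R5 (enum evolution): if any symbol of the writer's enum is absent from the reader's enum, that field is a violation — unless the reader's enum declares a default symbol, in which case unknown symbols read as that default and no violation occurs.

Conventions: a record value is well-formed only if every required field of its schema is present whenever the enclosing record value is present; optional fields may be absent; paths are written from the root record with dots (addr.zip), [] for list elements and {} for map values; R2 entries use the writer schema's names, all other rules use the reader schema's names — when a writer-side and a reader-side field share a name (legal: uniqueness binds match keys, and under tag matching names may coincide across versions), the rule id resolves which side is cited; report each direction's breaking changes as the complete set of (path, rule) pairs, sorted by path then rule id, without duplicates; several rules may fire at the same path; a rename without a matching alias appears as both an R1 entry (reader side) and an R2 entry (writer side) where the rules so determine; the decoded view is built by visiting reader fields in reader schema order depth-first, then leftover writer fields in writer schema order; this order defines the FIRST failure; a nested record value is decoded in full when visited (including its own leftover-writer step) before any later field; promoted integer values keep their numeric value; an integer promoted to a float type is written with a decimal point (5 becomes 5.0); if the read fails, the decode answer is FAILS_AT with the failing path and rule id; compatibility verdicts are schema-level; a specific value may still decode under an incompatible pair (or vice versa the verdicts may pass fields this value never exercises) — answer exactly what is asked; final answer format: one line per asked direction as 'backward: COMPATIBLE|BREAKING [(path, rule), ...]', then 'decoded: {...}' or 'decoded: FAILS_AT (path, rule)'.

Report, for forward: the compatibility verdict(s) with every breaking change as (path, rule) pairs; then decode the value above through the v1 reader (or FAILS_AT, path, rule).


forward: BREAKING [(id, R3)]; decoded: FAILS_AT (id, R3)

arrows below run writer -> reader for Invoice
forward for Invoice (reader v1, writer v2):
  role: Kind -> Kind, writer required; from role
  label: string -> string, writer optional; from label
  duration: int32 -> int32, writer required; from age
  signature: bytes -> bytes, writer optional; from signature
  id: float64 -> int32, writer optional; from id
  latitude (writer side), unknown to reader
  nickname (writer side), unknown to reader
  avatar (writer side), unknown to reader
  breaking: (id, R3)
  => 1 violation(s): forward is BREAKING for Invoice
decode walk for Invoice under reader schema v1:
  role := "BLUE"
  label := null (missing; optional => null)
  duration := -7 (from writer age)
  signature := 0xFF
  read fails at id under R3
  => FAILS_AT (id, R3)
diffs on Invoice not affecting the asked answer:
  added field avatar to record Invoice: required bytes, tag 24 (in v2 it sits last) -> fires only in the backward direction of Invoice, which is not asked here
  added field latitude to record Invoice: required float64, tag 15 (in v2 it sits immediately before role) -> fires only in the backward direction of Invoice, which is not asked here
  renamed field duration to age in record Invoice -> fires no rule on Invoice, leaving the asked answer as it is
  added field nickname to record Invoice: optional string, tag 32 (in v2 it sits immediately before role) -> fires no rule on Invoice, leaving the asked answer as it is


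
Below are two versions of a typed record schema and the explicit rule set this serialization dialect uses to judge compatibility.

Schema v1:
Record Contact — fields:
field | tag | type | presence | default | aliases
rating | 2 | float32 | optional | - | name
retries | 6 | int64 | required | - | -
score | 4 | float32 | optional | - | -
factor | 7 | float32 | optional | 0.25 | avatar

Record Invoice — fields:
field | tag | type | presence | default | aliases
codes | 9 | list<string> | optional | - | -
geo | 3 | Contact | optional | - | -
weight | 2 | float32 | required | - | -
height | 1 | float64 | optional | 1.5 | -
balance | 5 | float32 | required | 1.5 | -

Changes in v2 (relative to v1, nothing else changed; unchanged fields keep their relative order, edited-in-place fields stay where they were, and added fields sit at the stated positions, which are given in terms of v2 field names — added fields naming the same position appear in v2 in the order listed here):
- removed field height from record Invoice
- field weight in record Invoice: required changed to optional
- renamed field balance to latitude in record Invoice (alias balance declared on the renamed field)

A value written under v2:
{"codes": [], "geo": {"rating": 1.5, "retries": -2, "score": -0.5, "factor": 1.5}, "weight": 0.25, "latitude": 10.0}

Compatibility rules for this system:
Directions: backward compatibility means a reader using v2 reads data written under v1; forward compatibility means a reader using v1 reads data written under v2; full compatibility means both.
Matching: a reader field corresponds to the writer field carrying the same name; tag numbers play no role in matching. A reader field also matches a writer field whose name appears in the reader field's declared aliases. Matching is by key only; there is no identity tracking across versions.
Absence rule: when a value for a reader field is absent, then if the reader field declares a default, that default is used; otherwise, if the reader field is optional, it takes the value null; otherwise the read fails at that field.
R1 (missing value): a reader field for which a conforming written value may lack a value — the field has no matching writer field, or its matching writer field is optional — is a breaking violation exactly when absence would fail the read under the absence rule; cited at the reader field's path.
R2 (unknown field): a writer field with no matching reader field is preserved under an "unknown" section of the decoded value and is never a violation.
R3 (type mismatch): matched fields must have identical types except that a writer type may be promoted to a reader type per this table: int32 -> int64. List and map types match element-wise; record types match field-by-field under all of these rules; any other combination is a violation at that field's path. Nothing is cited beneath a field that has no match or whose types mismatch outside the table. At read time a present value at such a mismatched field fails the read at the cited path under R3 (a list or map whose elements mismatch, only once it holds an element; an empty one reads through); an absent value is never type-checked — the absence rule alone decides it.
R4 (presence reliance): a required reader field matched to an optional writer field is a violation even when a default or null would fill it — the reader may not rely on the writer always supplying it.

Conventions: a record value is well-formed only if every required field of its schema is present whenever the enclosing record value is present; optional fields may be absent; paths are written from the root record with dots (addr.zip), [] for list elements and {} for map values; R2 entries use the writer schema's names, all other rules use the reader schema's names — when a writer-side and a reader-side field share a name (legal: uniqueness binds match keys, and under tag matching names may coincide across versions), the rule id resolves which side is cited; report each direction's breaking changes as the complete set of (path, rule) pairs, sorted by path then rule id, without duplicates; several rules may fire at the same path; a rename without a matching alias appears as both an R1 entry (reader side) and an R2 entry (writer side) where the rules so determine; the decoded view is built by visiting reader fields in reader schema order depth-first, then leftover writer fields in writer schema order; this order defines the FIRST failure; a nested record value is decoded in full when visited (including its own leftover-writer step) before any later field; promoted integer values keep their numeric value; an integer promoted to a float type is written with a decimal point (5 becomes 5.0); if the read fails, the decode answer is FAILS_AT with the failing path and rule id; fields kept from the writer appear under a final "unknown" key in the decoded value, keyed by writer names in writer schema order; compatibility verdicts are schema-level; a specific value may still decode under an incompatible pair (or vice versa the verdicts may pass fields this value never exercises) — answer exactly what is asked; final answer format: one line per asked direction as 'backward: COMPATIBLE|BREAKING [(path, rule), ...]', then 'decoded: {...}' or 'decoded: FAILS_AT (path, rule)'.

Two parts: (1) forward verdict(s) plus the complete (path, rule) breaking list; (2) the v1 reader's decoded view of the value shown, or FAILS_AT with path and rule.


each type pair in Invoice: writer, then reader
forward analysis of Invoice with v1 as reader and v2 as writer:
  codes <- codes (list<string> -> list<string>, writer optional)
  geo <- geo (Contact -> Contact, writer optional)
  weight <- weight (float32 -> float32, writer optional)
  height: no writer match
  balance: no writer match
  latitude (writer side), unknown to reader
  geo.rating <- geo.rating (float32 -> float32, writer optional)
  geo.retries <- geo.retries (int64 -> int64, writer required)
  geo.score <- geo.score (float32 -> float32, writer optional)
  geo.factor <- geo.factor (float32 -> float32, writer optional)
  R1 fires at weight
  R4 fires at weight
  => forward: BREAKING (2)
decode walk for Invoice under reader schema v1:
  codes := []
  geo.rating := 1.5
  geo.retries := -2
  geo.score := -0.5
  geo.factor := 1.5
  weight := 0.25
  height := 1.5 (missing; default applied)
  balance := 1.5 (missing; default applied)
  writer latitude: kept under "unknown"
  => decoded: {"codes": [], "geo": {"rating": 1.5, "retries": -2, "score": -0.5, "factor": 1.5}, "weight": 0.25, "height": 1.5, "balance": 1.5, "unknown": {"latitude": 10.0}}
ruling out the remaining Invoice differences:
  removed field height from record Invoice -> fires no rule on Invoice, leaving the asked answer as it is

forward: BREAKING [(weight, R1), (weight, R4)]; decoded: {"codes": [], "geo": {"rating": 1.5, "retries": -2, "score": -0.5, "factor": 1.5}, "weight": 0.25, "height": 1.5, "balance": 1.5, "unknown": {"latitude": 10.0}}
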